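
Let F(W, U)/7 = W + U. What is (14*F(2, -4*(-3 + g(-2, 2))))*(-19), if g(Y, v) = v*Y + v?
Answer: -40964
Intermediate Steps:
g(Y, v) = v + Y*v (g(Y, v) = Y*v + v = v + Y*v)
F(W, U) = 7*U + 7*W (F(W, U) = 7*(W + U) = 7*(U + W) = 7*U + 7*W)
(14*F(2, -4*(-3 + g(-2, 2))))*(-19) = (14*(7*(-4*(-3 + 2*(1 - 2))) + 7*2))*(-19) = (14*(7*(-4*(-3 + 2*(-1))) + 14))*(-19) = (14*(7*(-4*(-3 - 2)) + 14))*(-19) = (14*(7*(-4*(-5)) + 14))*(-19) = (14*(7*20 + 14))*(-19) = (14*(140 + 14))*(-19) = (14*154)*(-19) = 2156*(-19) = -40964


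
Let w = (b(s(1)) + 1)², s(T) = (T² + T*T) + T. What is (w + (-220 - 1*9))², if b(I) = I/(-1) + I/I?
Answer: 51984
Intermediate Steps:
s(T) = T + 2*T² (s(T) = (T² + T²) + T = 2*T² + T = T + 2*T²)
b(I) = 1 - I (b(I) = I*(-1) + 1 = -I + 1 = 1 - I)
w = 1 (w = ((1 - (1 + 2*1)) + 1)² = ((1 - (1 + 2)) + 1)² = ((1 - 3) + 1)² = (-2 + 1)² = (-1)² = 1)
(w + (-220 - 1*9))² = (1 + (-220 - 1*9))² = (1 + (-220 - 9))² = (1 - 229)² = (-228)² = 51984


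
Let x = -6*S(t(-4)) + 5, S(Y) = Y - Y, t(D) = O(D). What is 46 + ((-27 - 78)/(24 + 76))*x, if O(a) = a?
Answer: 163/4 ≈ 40.750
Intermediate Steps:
t(D) = D
S(Y) = 0
x = 5 (x = -6*0 + 5 = 0 + 5 = 5)
46 + ((-27 - 78)/(24 + 76))*x = 46 + ((-27 - 78)/(24 + 76))*5 = 46 - 105/100*5 = 46 - 105*1/100*5 = 46 - 21/20*5 = 46 - 21/4 = 163/4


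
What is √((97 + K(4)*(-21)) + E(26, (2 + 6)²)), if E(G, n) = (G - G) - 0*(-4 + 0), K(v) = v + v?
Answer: I*√71 ≈ 8.4261*I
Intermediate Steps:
K(v) = 2*v
E(G, n) = 0 (E(G, n) = 0 - 0*(-4) = 0 - 1*0 = 0 + 0 = 0)
√((97 + K(4)*(-21)) + E(26, (2 + 6)²)) = √((97 + (2*4)*(-21)) + 0) = √((97 + 8*(-21)) + 0) = √((97 - 168) + 0) = √(-71 + 0) = √(-71) = I*√71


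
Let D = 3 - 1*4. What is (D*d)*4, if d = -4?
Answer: 16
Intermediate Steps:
D = -1 (D = 3 - 4 = -1)
(D*d)*4 = -1*(-4)*4 = 4*4 = 16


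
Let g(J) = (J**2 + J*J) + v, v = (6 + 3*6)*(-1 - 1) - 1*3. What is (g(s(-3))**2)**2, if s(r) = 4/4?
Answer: 5764801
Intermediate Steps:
s(r) = 1 (s(r) = 4*(1/4) = 1)
v = -51 (v = (6 + 18)*(-2) - 3 = 24*(-2) - 3 = -48 - 3 = -51)
g(J) = -51 + 2*J**2 (g(J) = (J**2 + J*J) - 51 = (J**2 + J**2) - 51 = 2*J**2 - 51 = -51 + 2*J**2)
(g(s(-3))**2)**2 = ((-51 + 2*1**2)**2)**2 = ((-51 + 2*1)**2)**2 = ((-51 + 2)**2)**2 = ((-49)**2)**2 = 2401**2 = 5764801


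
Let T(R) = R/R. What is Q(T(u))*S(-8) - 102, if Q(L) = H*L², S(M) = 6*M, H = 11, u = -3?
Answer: -630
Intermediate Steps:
T(R) = 1
Q(L) = 11*L²
Q(T(u))*S(-8) - 102 = (11*1²)*(6*(-8)) - 102 = (11*1)*(-48) - 102 = 11*(-48) - 102 = -528 - 102 = -630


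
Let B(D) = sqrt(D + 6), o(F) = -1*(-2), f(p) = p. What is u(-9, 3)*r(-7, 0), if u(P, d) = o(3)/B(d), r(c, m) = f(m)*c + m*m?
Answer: 0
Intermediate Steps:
o(F) = 2
B(D) = sqrt(6 + D)
r(c, m) = m**2 + c*m (r(c, m) = m*c + m*m = c*m + m**2 = m**2 + c*m)
u(P, d) = 2/sqrt(6 + d) (u(P, d) = 2/(sqrt(6 + d)) = 2/sqrt(6 + d))
u(-9, 3)*r(-7, 0) = (2/sqrt(6 + 3))*(0*(-7 + 0)) = (2/sqrt(9))*(0*(-7)) = (2*(1/3))*0 = (2/3)*0 = 0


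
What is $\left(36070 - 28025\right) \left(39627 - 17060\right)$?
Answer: $181551515$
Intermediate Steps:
$\left(36070 - 28025\right) \left(39627 - 17060\right) = 8045 \cdot 22567 = 181551515$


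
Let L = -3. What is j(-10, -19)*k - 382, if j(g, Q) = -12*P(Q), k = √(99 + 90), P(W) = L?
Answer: -382 + 108*√21 ≈ 112.92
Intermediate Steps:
P(W) = -3
k = 3*√21 (k = √189 = 3*√21 ≈ 13.748)
j(g, Q) = 36 (j(g, Q) = -12*(-3) = 36)
j(-10, -19)*k - 382 = 36*(3*√21) - 382 = 108*√21 - 382 = -382 + 108*√21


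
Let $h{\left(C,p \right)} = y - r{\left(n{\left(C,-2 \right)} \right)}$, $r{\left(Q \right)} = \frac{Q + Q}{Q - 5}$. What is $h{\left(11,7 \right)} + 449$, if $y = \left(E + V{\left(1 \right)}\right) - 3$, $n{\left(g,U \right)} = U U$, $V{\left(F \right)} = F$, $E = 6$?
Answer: $461$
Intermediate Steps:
$n{\left(g,U \right)} = U^{2}$
$r{\left(Q \right)} = \frac{2 Q}{-5 + Q}$
$y = 4$ ($y = \left(6 + 1\right) - 3 = 7 - 3 = 4$)
$h{\left(C,p \right)} = 12$ ($h{\left(C,p \right)} = 4 - \frac{2 \left(-2\right)^{2}}{-5 + \left(-2\right)^{2}} = 4 - 2 \cdot 4 \frac{1}{-5 + 4} = 4 - 2 \cdot 4 \frac{1}{-1} = 4 - 2 \cdot 4 \left(-1\right) = 4 - -8 = 4 + 8 = 12$)
$h{\left(11,7 \right)} + 449 = 12 + 449 = 461$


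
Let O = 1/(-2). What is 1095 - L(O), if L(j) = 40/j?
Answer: 1175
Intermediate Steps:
O = -½ ≈ -0.50000
1095 - L(O) = 1095 - 40/(-½) = 1095 - 40*(-2) = 1095 - 1*(-80) = 1095 + 80 = 1175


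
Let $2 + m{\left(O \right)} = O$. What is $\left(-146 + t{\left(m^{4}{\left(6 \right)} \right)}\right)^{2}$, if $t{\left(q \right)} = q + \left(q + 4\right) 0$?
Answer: $12100$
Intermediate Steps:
$m{\left(O \right)} = -2 + O$
$t{\left(q \right)} = q$ ($t{\left(q \right)} = q + \left(4 + q\right) 0 = q + 0 = q$)
$\left(-146 + t{\left(m^{4}{\left(6 \right)} \right)}\right)^{2} = \left(-146 + \left(-2 + 6\right)^{4}\right)^{2} = \left(-146 + 4^{4}\right)^{2} = \left(-146 + 256\right)^{2} = 110^{2} = 12100$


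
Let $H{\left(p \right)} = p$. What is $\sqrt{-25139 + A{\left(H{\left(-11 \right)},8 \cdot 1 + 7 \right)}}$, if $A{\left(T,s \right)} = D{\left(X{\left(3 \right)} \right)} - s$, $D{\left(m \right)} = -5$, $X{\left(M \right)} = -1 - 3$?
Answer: $i \sqrt{25159} \approx 158.62 i$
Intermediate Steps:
$X{\left(M \right)} = -4$
$A{\left(T,s \right)} = -5 - s$
$\sqrt{-25139 + A{\left(H{\left(-11 \right)},8 \cdot 1 + 7 \right)}} = \sqrt{-25139 - \left(12 + 8\right)} = \sqrt{-25139 - 20} = \sqrt{-25159} = i \sqrt{25159}$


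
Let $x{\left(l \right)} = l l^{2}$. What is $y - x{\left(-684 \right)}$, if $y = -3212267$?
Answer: $316801237$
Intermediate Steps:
$x{\left(l \right)} = l^{3}$
$y - x{\left(-684 \right)} = -3212267 - \left(-684\right)^{3} = -3212267 - -320013504 = -3212267 + 320013504 = 316801237$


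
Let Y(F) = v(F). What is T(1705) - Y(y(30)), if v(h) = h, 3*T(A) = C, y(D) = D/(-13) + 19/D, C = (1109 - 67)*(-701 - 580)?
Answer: -173523607/390 ≈ -4.4493e+5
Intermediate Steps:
C = -1334802 (C = 1042*(-1281) = -1334802)
y(D) = 19/D - D/13 (y(D) = D*(-1/13) + 19/D = -D/13 + 19/D = 19/D - D/13)
T(A) = -444934 (T(A) = (⅓)*(-1334802) = -444934)
Y(F) = F
T(1705) - Y(y(30)) = -444934 - (19/30 - 1/13*30) = -444934 - (19*(1/30) - 30/13) = -444934 - (19/30 - 30/13) = -444934 - 1*(-653/390) = -444934 + 653/390 = -173523607/390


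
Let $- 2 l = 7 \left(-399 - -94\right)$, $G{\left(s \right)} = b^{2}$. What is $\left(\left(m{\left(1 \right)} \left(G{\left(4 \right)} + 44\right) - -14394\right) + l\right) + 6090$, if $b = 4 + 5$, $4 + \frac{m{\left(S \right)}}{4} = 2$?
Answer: $\frac{41103}{2} \approx 20552.0$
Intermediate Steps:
$m{\left(S \right)} = -8$ ($m{\left(S \right)} = -16 + 4 \cdot 2 = -16 + 8 = -8$)
$b = 9$
$G{\left(s \right)} = 81$ ($G{\left(s \right)} = 9^{2} = 81$)
$l = \frac{2135}{2}$ ($l = - \frac{7 \left(-399 - -94\right)}{2} = - \frac{7 \left(-399 + 94\right)}{2} = - \frac{7 \left(-305\right)}{2} = \left(- \frac{1}{2}\right) \left(-2135\right) = \frac{2135}{2} \approx 1067.5$)
$\left(\left(m{\left(1 \right)} \left(G{\left(4 \right)} + 44\right) - -14394\right) + l\right) + 6090 = \left(\left(- 8 \left(81 + 44\right) - -14394\right) + \frac{2135}{2}\right) + 6090 = \left(\left(\left(-8\right) 125 + 14394\right) + \frac{2135}{2}\right) + 6090 = \left(\left(-1000 + 14394\right) + \frac{2135}{2}\right) + 6090 = \left(13394 + \frac{2135}{2}\right) + 6090 = \frac{28923}{2} + 6090 = \frac{41103}{2}$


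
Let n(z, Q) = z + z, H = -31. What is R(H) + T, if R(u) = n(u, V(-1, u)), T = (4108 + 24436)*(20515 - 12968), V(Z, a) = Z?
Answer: 215421506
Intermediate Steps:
n(z, Q) = 2*z
T = 215421568 (T = 28544*7547 = 215421568)
R(u) = 2*u
R(H) + T = 2*(-31) + 215421568 = -62 + 215421568 = 215421506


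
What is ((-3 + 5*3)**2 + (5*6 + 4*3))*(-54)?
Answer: -10044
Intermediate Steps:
((-3 + 5*3)**2 + (5*6 + 4*3))*(-54) = ((-3 + 15)**2 + (30 + 12))*(-54) = (12**2 + 42)*(-54) = (144 + 42)*(-54) = 186*(-54) = -10044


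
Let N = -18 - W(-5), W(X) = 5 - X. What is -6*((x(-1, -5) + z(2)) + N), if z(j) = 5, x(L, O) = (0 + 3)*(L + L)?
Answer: 174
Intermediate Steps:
x(L, O) = 6*L (x(L, O) = 3*(2*L) = 6*L)
N = -28 (N = -18 - (5 - 1*(-5)) = -18 - (5 + 5) = -18 - 1*10 = -18 - 10 = -28)
-6*((x(-1, -5) + z(2)) + N) = -6*((6*(-1) + 5) - 28) = -6*((-6 + 5) - 28) = -6*(-1 - 28) = -6*(-29) = 174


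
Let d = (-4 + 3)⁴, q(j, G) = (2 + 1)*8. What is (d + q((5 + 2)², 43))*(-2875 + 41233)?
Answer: 958950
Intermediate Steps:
q(j, G) = 24 (q(j, G) = 3*8 = 24)
d = 1 (d = (-1)⁴ = 1)
(d + q((5 + 2)², 43))*(-2875 + 41233) = (1 + 24)*(-2875 + 41233) = 25*38358 = 958950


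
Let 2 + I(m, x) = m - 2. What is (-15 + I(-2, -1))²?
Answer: 441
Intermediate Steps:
I(m, x) = -4 + m (I(m, x) = -2 + (m - 2) = -2 + (-2 + m) = -4 + m)
(-15 + I(-2, -1))² = (-15 + (-4 - 2))² = (-15 - 6)² = (-21)² = 441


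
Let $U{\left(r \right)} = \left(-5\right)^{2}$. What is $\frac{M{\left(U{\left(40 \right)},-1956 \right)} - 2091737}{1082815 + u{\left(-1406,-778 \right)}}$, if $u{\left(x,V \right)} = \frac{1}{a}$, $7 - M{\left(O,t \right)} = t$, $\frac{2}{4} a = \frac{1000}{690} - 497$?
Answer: $- \frac{142911284764}{74049386521} \approx -1.9299$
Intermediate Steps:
$a = - \frac{68386}{69}$ ($a = 2 \left(\frac{1000}{690} - 497\right) = 2 \left(1000 \cdot \frac{1}{690} - 497\right) = 2 \left(\frac{100}{69} - 497\right) = 2 \left(- \frac{34193}{69}\right) = - \frac{68386}{69} \approx -991.1$)
$U{\left(r \right)} = 25$
$M{\left(O,t \right)} = 7 - t$
$u{\left(x,V \right)} = - \frac{69}{68386}$ ($u{\left(x,V \right)} = \frac{1}{- \frac{68386}{69}} = - \frac{69}{68386}$)
$\frac{M{\left(U{\left(40 \right)},-1956 \right)} - 2091737}{1082815 + u{\left(-1406,-778 \right)}} = \frac{\left(7 - -1956\right) - 2091737}{1082815 - \frac{69}{68386}} = \frac{\left(7 + 1956\right) - 2091737}{\frac{74049386521}{68386}} = \left(1963 - 2091737\right) \frac{68386}{74049386521} = \left(-2089774\right) \frac{68386}{74049386521} = - \frac{142911284764}{74049386521}$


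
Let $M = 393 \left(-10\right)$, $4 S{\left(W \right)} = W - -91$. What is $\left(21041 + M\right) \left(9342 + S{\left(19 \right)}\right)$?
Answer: $\frac{320643029}{2} \approx 1.6032 \cdot 10^{8}$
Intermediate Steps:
$S{\left(W \right)} = \frac{91}{4} + \frac{W}{4}$ ($S{\left(W \right)} = \frac{W - -91}{4} = \frac{W + 91}{4} = \frac{91 + W}{4} = \frac{91}{4} + \frac{W}{4}$)
$M = -3930$
$\left(21041 + M\right) \left(9342 + S{\left(19 \right)}\right) = \left(21041 - 3930\right) \left(9342 + \left(\frac{91}{4} + \frac{1}{4} \cdot 19\right)\right) = 17111 \left(9342 + \left(\frac{91}{4} + \frac{19}{4}\right)\right) = 17111 \left(9342 + \frac{55}{2}\right) = 17111 \cdot \frac{18739}{2} = \frac{320643029}{2}$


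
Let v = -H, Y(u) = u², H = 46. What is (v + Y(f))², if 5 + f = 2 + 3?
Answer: 2116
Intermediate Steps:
f = 0 (f = -5 + (2 + 3) = -5 + 5 = 0)
v = -46 (v = -1*46 = -46)
(v + Y(f))² = (-46 + 0²)² = (-46 + 0)² = (-46)² = 2116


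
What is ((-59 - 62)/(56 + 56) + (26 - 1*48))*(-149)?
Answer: 385165/112 ≈ 3439.0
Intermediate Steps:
((-59 - 62)/(56 + 56) + (26 - 1*48))*(-149) = (-121/112 + (26 - 48))*(-149) = (-121*1/112 - 22)*(-149) = (-121/112 - 22)*(-149) = -2585/112*(-149) = 385165/112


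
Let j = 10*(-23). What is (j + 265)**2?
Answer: 1225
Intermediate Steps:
j = -230
(j + 265)**2 = (-230 + 265)**2 = 35**2 = 1225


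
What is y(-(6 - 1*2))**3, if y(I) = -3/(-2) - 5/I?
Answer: 1331/64 ≈ 20.797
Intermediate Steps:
y(I) = 3/2 - 5/I (y(I) = -3*(-1/2) - 5/I = 3/2 - 5/I)
y(-(6 - 1*2))**3 = (3/2 - 5*(-1/(6 - 1*2)))**3 = (3/2 - 5*(-1/(6 - 2)))**3 = (3/2 - 5/((-1*4)))**3 = (3/2 - 5/(-4))**3 = (3/2 - 5*(-1/4))**3 = (3/2 + 5/4)**3 = (11/4)**3 = 1331/64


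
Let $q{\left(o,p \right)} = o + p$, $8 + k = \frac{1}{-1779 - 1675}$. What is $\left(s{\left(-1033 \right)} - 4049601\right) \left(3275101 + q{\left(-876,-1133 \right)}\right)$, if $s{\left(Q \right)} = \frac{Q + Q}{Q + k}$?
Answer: $- \frac{47658834601534378892}{3595615} \approx -1.3255 \cdot 10^{13}$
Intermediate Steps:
$k = - \frac{27633}{3454}$ ($k = -8 + \frac{1}{-1779 - 1675} = -8 + \frac{1}{-3454} = -8 - \frac{1}{3454} = - \frac{27633}{3454} \approx -8.0003$)
$s{\left(Q \right)} = \frac{2 Q}{- \frac{27633}{3454} + Q}$ ($s{\left(Q \right)} = \frac{Q + Q}{Q - \frac{27633}{3454}} = \frac{2 Q}{- \frac{27633}{3454} + Q}$)
$\left(s{\left(-1033 \right)} - 4049601\right) \left(3275101 + q{\left(-876,-1133 \right)}\right) = \left(6908 \left(-1033\right) \frac{1}{-27633 + 3454 \left(-1033\right)} - 4049601\right) \left(3275101 - 2009\right) = \left(6908 \left(-1033\right) \frac{1}{-27633 - 3567982} - 4049601\right) \left(3275101 - 2009\right) = \left(6908 \left(-1033\right) \frac{1}{-3595615} - 4049601\right) 3273092 = \left(6908 \left(-1033\right) \left(- \frac{1}{3595615}\right) - 4049601\right) 3273092 = \left(\frac{7135964}{3595615} - 4049601\right) 3273092 = \left(- \frac{14560798963651}{3595615}\right) 3273092 = - \frac{47658834601534378892}{3595615}$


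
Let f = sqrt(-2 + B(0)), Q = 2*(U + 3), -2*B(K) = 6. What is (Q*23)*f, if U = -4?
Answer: -46*I*sqrt(5) ≈ -102.86*I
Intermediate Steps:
B(K) = -3 (B(K) = -1/2*6 = -3)
Q = -2 (Q = 2*(-4 + 3) = 2*(-1) = -2)
f = I*sqrt(5) (f = sqrt(-2 - 3) = sqrt(-5) = I*sqrt(5) ≈ 2.2361*I)
(Q*23)*f = (-2*23)*(I*sqrt(5)) = -46*I*sqrt(5)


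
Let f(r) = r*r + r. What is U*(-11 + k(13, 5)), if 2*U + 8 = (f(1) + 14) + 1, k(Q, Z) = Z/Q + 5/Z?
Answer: -1125/26 ≈ -43.269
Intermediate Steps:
k(Q, Z) = 5/Z + Z/Q
f(r) = r + r² (f(r) = r² + r = r + r²)
U = 9/2 (U = -4 + ((1*(1 + 1) + 14) + 1)/2 = -4 + ((1*2 + 14) + 1)/2 = -4 + ((2 + 14) + 1)/2 = -4 + (16 + 1)/2 = -4 + (½)*17 = -4 + 17/2 = 9/2 ≈ 4.5000)
U*(-11 + k(13, 5)) = 9*(-11 + (5/5 + 5/13))/2 = 9*(-11 + (5*(⅕) + 5*(1/13)))/2 = 9*(-11 + (1 + 5/13))/2 = 9*(-11 + 18/13)/2 = (9/2)*(-125/13) = -1125/26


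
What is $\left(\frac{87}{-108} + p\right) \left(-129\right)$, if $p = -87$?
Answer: $\frac{135923}{12} \approx 11327.0$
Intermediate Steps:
$\left(\frac{87}{-108} + p\right) \left(-129\right) = \left(\frac{87}{-108} - 87\right) \left(-129\right) = \left(87 \left(- \frac{1}{108}\right) - 87\right) \left(-129\right) = \left(- \frac{29}{36} - 87\right) \left(-129\right) = \left(- \frac{3161}{36}\right) \left(-129\right) = \frac{135923}{12}$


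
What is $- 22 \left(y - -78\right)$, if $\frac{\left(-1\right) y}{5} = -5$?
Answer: $-2266$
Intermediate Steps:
$y = 25$ ($y = \left(-5\right) \left(-5\right) = 25$)
$- 22 \left(y - -78\right) = - 22 \left(25 - -78\right) = - 22 \left(25 + 78\right) = \left(-22\right) 103 = -2266$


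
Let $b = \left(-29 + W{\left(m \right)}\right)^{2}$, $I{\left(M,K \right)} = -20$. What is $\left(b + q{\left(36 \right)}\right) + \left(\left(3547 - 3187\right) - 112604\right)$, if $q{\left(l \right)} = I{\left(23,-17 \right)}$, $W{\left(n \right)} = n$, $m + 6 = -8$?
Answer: $-110415$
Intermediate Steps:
$m = -14$ ($m = -6 - 8 = -14$)
$q{\left(l \right)} = -20$
$b = 1849$ ($b = \left(-29 - 14\right)^{2} = \left(-43\right)^{2} = 1849$)
$\left(b + q{\left(36 \right)}\right) + \left(\left(3547 - 3187\right) - 112604\right) = \left(1849 - 20\right) + \left(\left(3547 - 3187\right) - 112604\right) = 1829 + \left(360 - 112604\right) = 1829 - 112244 = -110415$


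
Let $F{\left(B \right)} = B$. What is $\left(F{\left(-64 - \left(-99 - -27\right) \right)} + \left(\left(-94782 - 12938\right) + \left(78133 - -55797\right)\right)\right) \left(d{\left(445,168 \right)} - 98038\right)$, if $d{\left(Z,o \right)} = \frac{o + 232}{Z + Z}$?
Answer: $- \frac{228761016556}{89} \approx -2.5703 \cdot 10^{9}$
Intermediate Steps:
$d{\left(Z,o \right)} = \frac{232 + o}{2 Z}$
$\left(F{\left(-64 - \left(-99 - -27\right) \right)} + \left(\left(-94782 - 12938\right) + \left(78133 - -55797\right)\right)\right) \left(d{\left(445,168 \right)} - 98038\right) = \left(\left(-64 - \left(-99 - -27\right)\right) + \left(\left(-94782 - 12938\right) + \left(78133 - -55797\right)\right)\right) \left(\frac{232 + 168}{2 \cdot 445} - 98038\right) = \left(\left(-64 - \left(-99 + 27\right)\right) + \left(-107720 + \left(78133 + 55797\right)\right)\right) \left(\frac{1}{2} \cdot \frac{1}{445} \cdot 400 - 98038\right) = \left(\left(-64 - -72\right) + \left(-107720 + 133930\right)\right) \left(\frac{40}{89} - 98038\right) = \left(\left(-64 + 72\right) + 26210\right) \left(- \frac{8725342}{89}\right) = \left(8 + 26210\right) \left(- \frac{8725342}{89}\right) = 26218 \left(- \frac{8725342}{89}\right) = - \frac{228761016556}{89}$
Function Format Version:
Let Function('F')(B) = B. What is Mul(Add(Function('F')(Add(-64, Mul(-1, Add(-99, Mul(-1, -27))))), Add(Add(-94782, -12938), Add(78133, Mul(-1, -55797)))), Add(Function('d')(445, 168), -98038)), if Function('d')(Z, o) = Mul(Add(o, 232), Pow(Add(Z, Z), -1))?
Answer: Rational(-228761016556, 89) ≈ -2.5703e+9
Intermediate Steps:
Function('d')(Z, o) = Mul(Rational(1, 2), Pow(Z, -1), Add(232, o)) (Function('d')(Z, o) = Mul(Add(232, o), Pow(Mul(2, Z), -1)) = Mul(Add(232, o), Mul(Rational(1, 2), Pow(Z, -1))) = Mul(Rational(1, 2), Pow(Z, -1), Add(232, o)))
Mul(Add(Function('F')(Add(-64, Mul(-1, Add(-99, Mul(-1, -27))))), Add(Add(-94782, -12938), Add(78133, Mul(-1, -55797)))), Add(Function('d')(445, 168), -98038)) = Mul(Add(Add(-64, Mul(-1, Add(-99, Mul(-1, -27)))), Add(Add(-94782, -12938), Add(78133, Mul(-1, -55797)))), Add(Mul(Rational(1, 2), Pow(445, -1), Add(232, 168)), -98038)) = Mul(Add(Add(-64, Mul(-1, Add(-99, 27))), Add(-107720, Add(78133, 55797))), Add(Mul(Rational(1, 2), Rational(1, 445), 400), -98038)) = Mul(Add(Add(-64, Mul(-1, -72)), Add(-107720, 133930)), Add(Rational(40, 89), -98038)) = Mul(Add(Add(-64, 72), 26210), Rational(-8725342, 89)) = Mul(Add(8, 26210), Rational(-8725342, 89)) = Mul(26218, Rational(-8725342, 89)) = Rational(-228761016556, 89)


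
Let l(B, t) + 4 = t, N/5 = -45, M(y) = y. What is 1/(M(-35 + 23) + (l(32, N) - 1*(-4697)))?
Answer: 1/4456 ≈ 0.00022442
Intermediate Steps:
N = -225 (N = 5*(-45) = -225)
l(B, t) = -4 + t
1/(M(-35 + 23) + (l(32, N) - 1*(-4697))) = 1/((-35 + 23) + ((-4 - 225) - 1*(-4697))) = 1/(-12 + (-229 + 4697)) = 1/(-12 + 4468) = 1/4456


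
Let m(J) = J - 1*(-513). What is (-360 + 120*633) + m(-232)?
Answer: 75881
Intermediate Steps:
m(J) = 513 + J (m(J) = J + 513 = 513 + J)
(-360 + 120*633) + m(-232) = (-360 + 120*633) + (513 - 232) = (-360 + 75960) + 281 = 75600 + 281 = 75881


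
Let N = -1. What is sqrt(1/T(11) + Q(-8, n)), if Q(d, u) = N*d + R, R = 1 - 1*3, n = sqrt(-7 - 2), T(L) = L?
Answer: sqrt(737)/11 ≈ 2.4680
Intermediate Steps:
n = 3*I (n = sqrt(-9) = 3*I ≈ 3.0*I)
R = -2 (R = 1 - 3 = -2)
Q(d, u) = -2 - d (Q(d, u) = -d - 2 = -2 - d)
sqrt(1/T(11) + Q(-8, n)) = sqrt(1/11 + (-2 - 1*(-8))) = sqrt(1/11 + (-2 + 8)) = sqrt(1/11 + 6) = sqrt(67/11) = sqrt(737)/11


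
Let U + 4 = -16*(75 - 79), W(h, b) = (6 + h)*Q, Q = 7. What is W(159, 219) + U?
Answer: 1215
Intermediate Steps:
W(h, b) = 42 + 7*h (W(h, b) = (6 + h)*7 = 42 + 7*h)
U = 60 (U = -4 - 16*(75 - 79) = -4 - 16*(-4) = -4 + 64 = 60)
W(159, 219) + U = (42 + 7*159) + 60 = (42 + 1113) + 60 = 1155 + 60 = 1215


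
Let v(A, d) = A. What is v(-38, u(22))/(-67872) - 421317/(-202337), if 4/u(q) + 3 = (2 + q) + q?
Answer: 14301658115/6866508432 ≈ 2.0828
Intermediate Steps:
u(q) = 4/(-1 + 2*q) (u(q) = 4/(-3 + ((2 + q) + q)) = 4/(-3 + (2 + 2*q)) = 4/(-1 + 2*q))
v(-38, u(22))/(-67872) - 421317/(-202337) = -38/(-67872) - 421317/(-202337) = -38*(-1/67872) - 421317*(-1/202337) = 19/33936 + 421317/202337 = 14301658115/6866508432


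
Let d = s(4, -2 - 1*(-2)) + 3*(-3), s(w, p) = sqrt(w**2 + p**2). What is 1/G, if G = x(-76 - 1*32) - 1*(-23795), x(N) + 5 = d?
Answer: 1/23785 ≈ 4.2043e-5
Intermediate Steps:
s(w, p) = sqrt(p**2 + w**2)
d = -5 (d = sqrt((-2 - 1*(-2))**2 + 4**2) + 3*(-3) = sqrt((-2 + 2)**2 + 16) - 9 = sqrt(0**2 + 16) - 9 = sqrt(0 + 16) - 9 = sqrt(16) - 9 = 4 - 9 = -5)
x(N) = -10 (x(N) = -5 - 5 = -10)
G = 23785 (G = -10 - 1*(-23795) = -10 + 23795 = 23785)
1/G = 1/23785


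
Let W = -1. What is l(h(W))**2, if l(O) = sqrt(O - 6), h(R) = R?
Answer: -7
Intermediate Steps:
l(O) = sqrt(-6 + O)
l(h(W))**2 = (sqrt(-6 - 1))**2 = (sqrt(-7))**2 = (I*sqrt(7))**2 = -7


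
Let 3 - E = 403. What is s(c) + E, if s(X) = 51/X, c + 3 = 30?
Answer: -3583/9 ≈ -398.11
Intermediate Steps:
c = 27 (c = -3 + 30 = 27)
E = -400 (E = 3 - 1*403 = 3 - 403 = -400)
s(c) + E = 51/27 - 400 = 51*(1/27) - 400 = 17/9 - 400 = -3583/9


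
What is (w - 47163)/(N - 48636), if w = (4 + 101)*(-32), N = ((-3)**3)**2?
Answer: 16841/15969 ≈ 1.0546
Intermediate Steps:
N = 729 (N = (-27)**2 = 729)
w = -3360 (w = 105*(-32) = -3360)
(w - 47163)/(N - 48636) = (-3360 - 47163)/(729 - 48636) = -50523/(-47907) = -50523*(-1/47907) = 16841/15969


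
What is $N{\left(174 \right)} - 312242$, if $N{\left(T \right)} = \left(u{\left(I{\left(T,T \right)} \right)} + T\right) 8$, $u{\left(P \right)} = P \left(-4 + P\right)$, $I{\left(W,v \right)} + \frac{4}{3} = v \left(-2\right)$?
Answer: $\frac{6089390}{9} \approx 6.766 \cdot 10^{5}$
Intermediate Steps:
$I{\left(W,v \right)} = - \frac{4}{3} - 2 v$ ($I{\left(W,v \right)} = - \frac{4}{3} + v \left(-2\right) = - \frac{4}{3} - 2 v$)
$N{\left(T \right)} = 8 T + 8 \left(- \frac{16}{3} - 2 T\right) \left(- \frac{4}{3} - 2 T\right)$ ($N{\left(T \right)} = \left(\left(- \frac{4}{3} - 2 T\right) \left(-4 - \left(\frac{4}{3} + 2 T\right)\right) + T\right) 8 = \left(\left(- \frac{4}{3} - 2 T\right) \left(- \frac{16}{3} - 2 T\right) + T\right) 8 = \left(\left(- \frac{16}{3} - 2 T\right) \left(- \frac{4}{3} - 2 T\right) + T\right) 8 = \left(T + \left(- \frac{16}{3} - 2 T\right) \left(- \frac{4}{3} - 2 T\right)\right) 8 = 8 T + 8 \left(- \frac{16}{3} - 2 T\right) \left(- \frac{4}{3} - 2 T\right)$)
$N{\left(174 \right)} - 312242 = \left(\frac{512}{9} + 32 \cdot 174^{2} + \frac{344}{3} \cdot 174\right) - 312242 = \left(\frac{512}{9} + 32 \cdot 30276 + 19952\right) - 312242 = \left(\frac{512}{9} + 968832 + 19952\right) - 312242 = \frac{8899568}{9} - 312242 = \frac{6089390}{9}$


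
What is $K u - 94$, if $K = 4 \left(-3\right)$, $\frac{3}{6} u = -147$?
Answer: $3434$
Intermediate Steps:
$u = -294$ ($u = 2 \left(-147\right) = -294$)
$K = -12$
$K u - 94 = \left(-12\right) \left(-294\right) - 94 = 3528 - 94 = 3434$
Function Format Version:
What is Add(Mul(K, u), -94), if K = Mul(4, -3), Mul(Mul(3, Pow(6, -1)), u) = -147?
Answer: 3434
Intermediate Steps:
u = -294 (u = Mul(2, -147) = -294)
K = -12
Add(Mul(K, u), -94) = Add(Mul(-12, -294), -94) = Add(3528, -94) = 3434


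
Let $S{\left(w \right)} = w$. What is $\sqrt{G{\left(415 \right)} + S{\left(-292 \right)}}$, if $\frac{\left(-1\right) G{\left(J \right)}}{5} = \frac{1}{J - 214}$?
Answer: $\frac{i \sqrt{11798097}}{201} \approx 17.089 i$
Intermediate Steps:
$G{\left(J \right)} = - \frac{5}{-214 + J}$ ($G{\left(J \right)} = - \frac{5}{J - 214} = - \frac{5}{-214 + J}$)
$\sqrt{G{\left(415 \right)} + S{\left(-292 \right)}} = \sqrt{- \frac{5}{-214 + 415} - 292} = \sqrt{- \frac{5}{201} - 292} = \sqrt{- \frac{58697}{201}} = \frac{i \sqrt{11798097}}{201}$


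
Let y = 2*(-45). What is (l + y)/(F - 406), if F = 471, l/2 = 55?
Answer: 4/13 ≈ 0.30769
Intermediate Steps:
y = -90
l = 110 (l = 2*55 = 110)
(l + y)/(F - 406) = (110 - 90)/(471 - 406) = 20/65 = 20*(1/65) = 4/13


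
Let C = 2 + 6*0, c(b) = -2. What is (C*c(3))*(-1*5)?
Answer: 20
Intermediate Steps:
C = 2 (C = 2 + 0 = 2)
(C*c(3))*(-1*5) = (2*(-2))*(-1*5) = -4*(-5) = 20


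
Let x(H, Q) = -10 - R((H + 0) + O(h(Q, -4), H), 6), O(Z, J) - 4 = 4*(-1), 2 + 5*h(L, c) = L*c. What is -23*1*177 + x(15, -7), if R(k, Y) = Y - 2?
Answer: -4085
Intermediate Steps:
h(L, c) = -⅖ + L*c/5 (h(L, c) = -⅖ + (L*c)/5 = -⅖ + L*c/5)
O(Z, J) = 0 (O(Z, J) = 4 + 4*(-1) = 4 - 4 = 0)
R(k, Y) = -2 + Y
x(H, Q) = -14 (x(H, Q) = -10 - (-2 + 6) = -10 - 1*4 = -10 - 4 = -14)
-23*1*177 + x(15, -7) = -23*1*177 - 14 = -23*177 - 14 = -4071 - 14 = -4085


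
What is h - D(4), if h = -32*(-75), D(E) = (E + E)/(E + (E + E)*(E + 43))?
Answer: 227998/95 ≈ 2400.0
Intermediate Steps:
D(E) = 2*E/(E + 2*E*(43 + E)) (D(E) = (2*E)/(E + (2*E)*(43 + E)) = (2*E)/(E + 2*E*(43 + E)) = 2*E/(E + 2*E*(43 + E)))
h = 2400
h - D(4) = 2400 - 2/(87 + 2*4) = 2400 - 2/(87 + 8) = 2400 - 2/95 = 227998/95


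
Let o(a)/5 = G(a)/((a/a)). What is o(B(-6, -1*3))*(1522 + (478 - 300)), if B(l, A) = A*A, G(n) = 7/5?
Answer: 11900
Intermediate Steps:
G(n) = 7/5 (G(n) = 7*(1/5) = 7/5)
B(l, A) = A**2
o(a) = 7 (o(a) = 5*(7/(5*((a/a)))) = 5*((7/5)/1) = 5*((7/5)*1) = 5*(7/5) = 7)
o(B(-6, -1*3))*(1522 + (478 - 300)) = 7*(1522 + (478 - 300)) = 7*(1522 + 178) = 7*1700 = 11900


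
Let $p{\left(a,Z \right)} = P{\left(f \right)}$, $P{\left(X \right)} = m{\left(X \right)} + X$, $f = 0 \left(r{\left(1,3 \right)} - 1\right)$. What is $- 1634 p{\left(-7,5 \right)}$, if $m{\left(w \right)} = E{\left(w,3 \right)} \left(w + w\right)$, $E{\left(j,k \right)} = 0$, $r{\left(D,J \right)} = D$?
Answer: $0$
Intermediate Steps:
$m{\left(w \right)} = 0$ ($m{\left(w \right)} = 0 \left(w + w\right) = 0 \cdot 2 w = 0$)
$f = 0$ ($f = 0 \left(1 - 1\right) = 0 \cdot 0 = 0$)
$P{\left(X \right)} = X$ ($P{\left(X \right)} = 0 + X = X$)
$p{\left(a,Z \right)} = 0$
$- 1634 p{\left(-7,5 \right)} = \left(-1634\right) 0 = 0$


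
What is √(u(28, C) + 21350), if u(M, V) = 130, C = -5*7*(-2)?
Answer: 2*√5370 ≈ 146.56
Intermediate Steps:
C = 70 (C = -35*(-2) = 70)
√(u(28, C) + 21350) = √(130 + 21350) = √21480 = 2*√5370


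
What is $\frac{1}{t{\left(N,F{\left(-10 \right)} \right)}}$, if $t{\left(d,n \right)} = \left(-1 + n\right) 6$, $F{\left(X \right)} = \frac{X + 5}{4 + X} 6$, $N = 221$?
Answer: $\frac{1}{24} \approx 0.041667$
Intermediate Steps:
$F{\left(X \right)} = \frac{6 \left(5 + X\right)}{4 + X}$ ($F{\left(X \right)} = \frac{5 + X}{4 + X} 6 = \frac{6 \left(5 + X\right)}{4 + X}$)
$t{\left(d,n \right)} = -6 + 6 n$
$\frac{1}{t{\left(N,F{\left(-10 \right)} \right)}} = \frac{1}{-6 + 6 \frac{6 \left(5 - 10\right)}{4 - 10}} = \frac{1}{-6 + 6 \cdot 6 \frac{1}{-6} \left(-5\right)} = \frac{1}{-6 + 6 \cdot 6 \left(- \frac{1}{6}\right) \left(-5\right)} = \frac{1}{-6 + 6 \cdot 5} = \frac{1}{-6 + 30} = \frac{1}{24}$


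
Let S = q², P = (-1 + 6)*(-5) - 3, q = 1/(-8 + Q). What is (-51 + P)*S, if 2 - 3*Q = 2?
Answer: -79/64 ≈ -1.2344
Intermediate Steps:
Q = 0 (Q = ⅔ - ⅓*2 = ⅔ - ⅔ = 0)
q = -⅛ (q = 1/(-8 + 0) = 1/(-8) = -⅛ ≈ -0.12500)
P = -28 (P = 5*(-5) - 3 = -25 - 3 = -28)
S = 1/64 (S = (-⅛)² = 1/64 ≈ 0.015625)
(-51 + P)*S = (-51 - 28)*(1/64) = -79*1/64 = -79/64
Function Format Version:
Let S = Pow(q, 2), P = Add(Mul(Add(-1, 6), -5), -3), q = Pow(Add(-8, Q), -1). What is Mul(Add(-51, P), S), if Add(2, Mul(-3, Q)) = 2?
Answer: Rational(-79, 64) ≈ -1.2344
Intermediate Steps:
Q = 0 (Q = Add(Rational(2, 3), Mul(Rational(-1, 3), 2)) = Add(Rational(2, 3), Rational(-2, 3)) = 0)
q = Rational(-1, 8) (q = Pow(Add(-8, 0), -1) = Pow(-8, -1) = Rational(-1, 8) ≈ -0.12500)
P = -28 (P = Add(Mul(5, -5), -3) = Add(-25, -3) = -28)
S = Rational(1, 64) (S = Pow(Rational(-1, 8), 2) = Rational(1, 64) ≈ 0.015625)
Mul(Add(-51, P), S) = Mul(Add(-51, -28), Rational(1, 64)) = Mul(-79, Rational(1, 64)) = Rational(-79, 64)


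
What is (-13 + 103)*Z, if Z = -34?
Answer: -3060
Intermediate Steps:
(-13 + 103)*Z = (-13 + 103)*(-34) = 90*(-34) = -3060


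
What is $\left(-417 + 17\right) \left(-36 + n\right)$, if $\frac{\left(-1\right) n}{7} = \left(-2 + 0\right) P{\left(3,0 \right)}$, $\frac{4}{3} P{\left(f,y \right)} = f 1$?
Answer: $1800$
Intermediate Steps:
$P{\left(f,y \right)} = \frac{3 f}{4}$ ($P{\left(f,y \right)} = \frac{3 f 1}{4} = \frac{3 f}{4}$)
$n = \frac{63}{2}$ ($n = - 7 \left(-2 + 0\right) \frac{3}{4} \cdot 3 = - 7 \left(\left(-2\right) \frac{9}{4}\right) = \left(-7\right) \left(- \frac{9}{2}\right) = \frac{63}{2} \approx 31.5$)
$\left(-417 + 17\right) \left(-36 + n\right) = \left(-417 + 17\right) \left(-36 + \frac{63}{2}\right) = \left(-400\right) \left(- \frac{9}{2}\right) = 1800$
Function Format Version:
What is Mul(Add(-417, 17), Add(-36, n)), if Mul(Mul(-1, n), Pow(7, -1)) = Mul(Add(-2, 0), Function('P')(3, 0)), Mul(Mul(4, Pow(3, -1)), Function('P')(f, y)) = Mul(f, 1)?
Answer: 1800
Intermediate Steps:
Function('P')(f, y) = Mul(Rational(3, 4), f) (Function('P')(f, y) = Mul(Rational(3, 4), Mul(f, 1)) = Mul(Rational(3, 4), f))
n = Rational(63, 2) (n = Mul(-7, Mul(Add(-2, 0), Mul(Rational(3, 4), 3))) = Mul(-7, Mul(-2, Rational(9, 4))) = Mul(-7, Rational(-9, 2)) = Rational(63, 2) ≈ 31.500)
Mul(Add(-417, 17), Add(-36, n)) = Mul(Add(-417, 17), Add(-36, Rational(63, 2))) = Mul(-400, Rational(-9, 2)) = 1800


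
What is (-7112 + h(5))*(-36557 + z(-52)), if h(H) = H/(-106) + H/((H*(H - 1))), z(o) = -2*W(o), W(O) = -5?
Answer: 55101948447/212 ≈ 2.5991e+8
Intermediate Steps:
z(o) = 10 (z(o) = -2*(-5) = 10)
h(H) = 1/(-1 + H) - H/106 (h(H) = H*(-1/106) + H/((H*(-1 + H))) = -H/106 + H*(1/(H*(-1 + H))) = -H/106 + 1/(-1 + H) = 1/(-1 + H) - H/106)
(-7112 + h(5))*(-36557 + z(-52)) = (-7112 + (106 + 5 - 1*5²)/(106*(-1 + 5)))*(-36557 + 10) = (-7112 + (1/106)*(106 + 5 - 1*25)/4)*(-36547) = (-7112 + (1/106)*(¼)*(106 + 5 - 25))*(-36547) = (-7112 + (1/106)*(¼)*86)*(-36547) = (-7112 + 43/212)*(-36547) = -1507701/212*(-36547) = 55101948447/212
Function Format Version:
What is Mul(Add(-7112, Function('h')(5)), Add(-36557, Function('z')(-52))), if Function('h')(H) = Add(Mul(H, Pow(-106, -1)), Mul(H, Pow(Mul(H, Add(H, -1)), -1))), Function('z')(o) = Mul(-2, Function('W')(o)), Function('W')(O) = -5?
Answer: Rational(55101948447, 212) ≈ 2.5991e+8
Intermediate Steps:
Function('z')(o) = 10 (Function('z')(o) = Mul(-2, -5) = 10)
Function('h')(H) = Add(Pow(Add(-1, H), -1), Mul(Rational(-1, 106), H)) (Function('h')(H) = Add(Mul(H, Rational(-1, 106)), Mul(H, Pow(Mul(H, Add(-1, H)), -1))) = Add(Mul(Rational(-1, 106), H), Mul(H, Mul(Pow(H, -1), Pow(Add(-1, H), -1)))) = Add(Mul(Rational(-1, 106), H), Pow(Add(-1, H), -1)) = Add(Pow(Add(-1, H), -1), Mul(Rational(-1, 106), H)))
Mul(Add(-7112, Function('h')(5)), Add(-36557, Function('z')(-52))) = Mul(Add(-7112, Mul(Rational(1, 106), Pow(Add(-1, 5), -1), Add(106, 5, Mul(-1, Pow(5, 2))))), Add(-36557, 10)) = Mul(Add(-7112, Mul(Rational(1, 106), Pow(4, -1), Add(106, 5, Mul(-1, 25)))), -36547) = Mul(Add(-7112, Mul(Rational(1, 106), Rational(1, 4), Add(106, 5, -25))), -36547) = Mul(Add(-7112, Mul(Rational(1, 106), Rational(1, 4), 86)), -36547) = Mul(Add(-7112, Rational(43, 212)), -36547) = Mul(Rational(-1507701, 212), -36547) = Rational(55101948447, 212)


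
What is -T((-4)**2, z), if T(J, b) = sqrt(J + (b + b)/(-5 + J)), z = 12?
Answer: -10*sqrt(22)/11 ≈ -4.2640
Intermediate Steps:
T(J, b) = sqrt(J + 2*b/(-5 + J)) (T(J, b) = sqrt(J + (2*b)/(-5 + J)) = sqrt(J + 2*b/(-5 + J)))
-T((-4)**2, z) = -sqrt((2*12 + (-4)**2*(-5 + (-4)**2))/(-5 + (-4)**2)) = -sqrt((24 + 16*(-5 + 16))/(-5 + 16)) = -sqrt((24 + 16*11)/11) = -sqrt((24 + 176)/11) = -sqrt((1/11)*200) = -sqrt(200/11) = -10*sqrt(22)/11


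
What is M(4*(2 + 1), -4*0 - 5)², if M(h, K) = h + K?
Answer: 49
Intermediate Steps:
M(h, K) = K + h
M(4*(2 + 1), -4*0 - 5)² = ((-4*0 - 5) + 4*(2 + 1))² = ((0 - 5) + 4*3)² = (-5 + 12)² = 7² = 49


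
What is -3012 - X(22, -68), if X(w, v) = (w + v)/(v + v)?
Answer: -204839/68 ≈ -3012.3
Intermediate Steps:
X(w, v) = (v + w)/(2*v) (X(w, v) = (v + w)/((2*v)) = (v + w)*(1/(2*v)) = (v + w)/(2*v))
-3012 - X(22, -68) = -3012 - (-68 + 22)/(2*(-68)) = -3012 - (-1)*(-46)/(2*68) = -3012 - 1*23/68 = -3012 - 23/68 = -204839/68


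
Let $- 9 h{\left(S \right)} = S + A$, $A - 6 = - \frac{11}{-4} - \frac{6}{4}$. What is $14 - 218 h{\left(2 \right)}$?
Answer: $\frac{4285}{18} \approx 238.06$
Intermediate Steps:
$A = \frac{29}{4}$ ($A = 6 - \left(- \frac{11}{4} + \frac{3}{2}\right) = 6 - - \frac{5}{4} = 6 + \left(\frac{11}{4} - \frac{3}{2}\right) = 6 + \frac{5}{4} = \frac{29}{4} \approx 7.25$)
$h{\left(S \right)} = - \frac{29}{36} - \frac{S}{9}$ ($h{\left(S \right)} = - \frac{S + \frac{29}{4}}{9} = - \frac{\frac{29}{4} + S}{9} = - \frac{29}{36} - \frac{S}{9}$)
$14 - 218 h{\left(2 \right)} = 14 - 218 \left(- \frac{29}{36} - \frac{2}{9}\right) = 14 - - \frac{4033}{18} = 14 + \frac{4033}{18} = \frac{4285}{18}$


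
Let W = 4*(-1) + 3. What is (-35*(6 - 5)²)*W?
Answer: 35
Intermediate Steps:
W = -1 (W = -4 + 3 = -1)
(-35*(6 - 5)²)*W = -35*(6 - 5)²*(-1) = -35*1²*(-1) = -35*1*(-1) = -35*(-1) = 35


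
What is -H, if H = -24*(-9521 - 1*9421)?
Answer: -454608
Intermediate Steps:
H = 454608 (H = -24*(-9521 - 9421) = -24*(-18942) = 454608)
-H = -1*454608 = -454608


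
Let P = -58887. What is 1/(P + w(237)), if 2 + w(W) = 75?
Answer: -1/58814 ≈ -1.7003e-5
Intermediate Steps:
w(W) = 73 (w(W) = -2 + 75 = 73)
1/(P + w(237)) = 1/(-58887 + 73) = 1/(-58814) = -1/58814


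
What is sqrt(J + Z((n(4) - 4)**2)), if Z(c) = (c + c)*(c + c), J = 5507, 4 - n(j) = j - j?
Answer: sqrt(5507) ≈ 74.209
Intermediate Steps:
n(j) = 4 (n(j) = 4 - (j - j) = 4 - 1*0 = 4 + 0 = 4)
Z(c) = 4*c**2 (Z(c) = (2*c)*(2*c) = 4*c**2)
sqrt(J + Z((n(4) - 4)**2)) = sqrt(5507 + 4*((4 - 4)**2)**2) = sqrt(5507 + 4*(0**2)**2) = sqrt(5507 + 4*0**2) = sqrt(5507 + 4*0) = sqrt(5507 + 0) = sqrt(5507)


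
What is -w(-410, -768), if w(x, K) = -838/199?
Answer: 838/199 ≈ 4.2111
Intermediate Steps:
w(x, K) = -838/199 (w(x, K) = -838*1/199 = -838/199)
-w(-410, -768) = -1*(-838/199) = 838/199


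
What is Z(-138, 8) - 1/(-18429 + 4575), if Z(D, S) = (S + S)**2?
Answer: 3546625/13854 ≈ 256.00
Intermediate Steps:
Z(D, S) = 4*S**2 (Z(D, S) = (2*S)**2 = 4*S**2)
Z(-138, 8) - 1/(-18429 + 4575) = 4*8**2 - 1/(-18429 + 4575) = 4*64 - 1/(-13854) = 256 - 1*(-1/13854) = 256 + 1/13854 = 3546625/13854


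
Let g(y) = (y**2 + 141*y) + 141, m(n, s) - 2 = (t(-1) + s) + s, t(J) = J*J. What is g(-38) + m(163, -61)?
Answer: -3892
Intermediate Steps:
t(J) = J**2
m(n, s) = 3 + 2*s (m(n, s) = 2 + (((-1)**2 + s) + s) = 2 + ((1 + s) + s) = 2 + (1 + 2*s) = 3 + 2*s)
g(y) = 141 + y**2 + 141*y
g(-38) + m(163, -61) = (141 + (-38)**2 + 141*(-38)) + (3 + 2*(-61)) = (141 + 1444 - 5358) + (3 - 122) = -3773 - 119 = -3892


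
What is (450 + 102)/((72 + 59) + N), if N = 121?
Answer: 46/21 ≈ 2.1905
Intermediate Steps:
(450 + 102)/((72 + 59) + N) = (450 + 102)/((72 + 59) + 121) = 552/(131 + 121) = 552/252 = 552*(1/252) = 46/21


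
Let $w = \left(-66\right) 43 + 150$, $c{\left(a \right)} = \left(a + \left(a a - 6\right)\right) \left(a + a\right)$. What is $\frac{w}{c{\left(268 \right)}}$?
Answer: $- \frac{24}{344983} \approx -6.9569 \cdot 10^{-5}$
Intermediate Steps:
$c{\left(a \right)} = 2 a \left(-6 + a + a^{2}\right)$ ($c{\left(a \right)} = \left(a + \left(a^{2} - 6\right)\right) 2 a = \left(a + \left(-6 + a^{2}\right)\right) 2 a = \left(-6 + a + a^{2}\right) 2 a = 2 a \left(-6 + a + a^{2}\right)$)
$w = -2688$ ($w = -2838 + 150 = -2688$)
$\frac{w}{c{\left(268 \right)}} = - \frac{2688}{2 \cdot 268 \left(-6 + 268 + 268^{2}\right)} = - \frac{2688}{2 \cdot 268 \left(-6 + 268 + 71824\right)} = - \frac{2688}{2 \cdot 268 \cdot 72086} = - \frac{2688}{38638096} = \left(-2688\right) \frac{1}{38638096} = - \frac{24}{344983}$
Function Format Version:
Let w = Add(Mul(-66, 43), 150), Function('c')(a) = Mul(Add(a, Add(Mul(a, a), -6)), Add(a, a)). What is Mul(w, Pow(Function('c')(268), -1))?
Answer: Rational(-24, 344983) ≈ -6.9569e-5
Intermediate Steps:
Function('c')(a) = Mul(2, a, Add(-6, a, Pow(a, 2))) (Function('c')(a) = Mul(Add(a, Add(Pow(a, 2), -6)), Mul(2, a)) = Mul(Add(a, Add(-6, Pow(a, 2))), Mul(2, a)) = Mul(Add(-6, a, Pow(a, 2)), Mul(2, a)) = Mul(2, a, Add(-6, a, Pow(a, 2))))
w = -2688 (w = Add(-2838, 150) = -2688)
Mul(w, Pow(Function('c')(268), -1)) = Mul(-2688, Pow(Mul(2, 268, Add(-6, 268, Pow(268, 2))), -1)) = Mul(-2688, Pow(Mul(2, 268, Add(-6, 268, 71824)), -1)) = Mul(-2688, Pow(Mul(2, 268, 72086), -1)) = Mul(-2688, Pow(38638096, -1)) = Mul(-2688, Rational(1, 38638096)) = Rational(-24, 344983)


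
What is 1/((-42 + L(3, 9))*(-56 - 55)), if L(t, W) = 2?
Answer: 1/4440 ≈ 0.00022523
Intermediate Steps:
1/((-42 + L(3, 9))*(-56 - 55)) = 1/((-42 + 2)*(-56 - 55)) = 1/(-40*(-111)) = 1/4440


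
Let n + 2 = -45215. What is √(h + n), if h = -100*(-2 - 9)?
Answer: I*√44117 ≈ 210.04*I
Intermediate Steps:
h = 1100 (h = -100*(-11) = 1100)
n = -45217 (n = -2 - 45215 = -45217)
√(h + n) = √(1100 - 45217) = √(-44117) = I*√44117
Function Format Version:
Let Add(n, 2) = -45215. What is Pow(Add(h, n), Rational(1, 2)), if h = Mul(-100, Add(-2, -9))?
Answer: Mul(I, Pow(44117, Rational(1, 2))) ≈ Mul(210.04, I)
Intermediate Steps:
h = 1100 (h = Mul(-100, -11) = 1100)
n = -45217 (n = Add(-2, -45215) = -45217)
Pow(Add(h, n), Rational(1, 2)) = Pow(Add(1100, -45217), Rational(1, 2)) = Pow(-44117, Rational(1, 2)) = Mul(I, Pow(44117, Rational(1, 2)))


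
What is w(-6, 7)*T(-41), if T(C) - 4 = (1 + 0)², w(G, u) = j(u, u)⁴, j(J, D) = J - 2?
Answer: 3125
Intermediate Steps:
j(J, D) = -2 + J
w(G, u) = (-2 + u)⁴
T(C) = 5 (T(C) = 4 + (1 + 0)² = 4 + 1² = 4 + 1 = 5)
w(-6, 7)*T(-41) = (-2 + 7)⁴*5 = 5⁴*5 = 625*5 = 3125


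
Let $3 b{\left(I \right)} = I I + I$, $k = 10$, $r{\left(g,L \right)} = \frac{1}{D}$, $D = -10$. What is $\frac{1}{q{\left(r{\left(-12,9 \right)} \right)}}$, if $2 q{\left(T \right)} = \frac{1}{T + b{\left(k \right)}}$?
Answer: $\frac{1097}{15} \approx 73.133$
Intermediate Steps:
$r{\left(g,L \right)} = - \frac{1}{10}$ ($r{\left(g,L \right)} = \frac{1}{-10} = - \frac{1}{10}$)
$b{\left(I \right)} = \frac{I}{3} + \frac{I^{2}}{3}$ ($b{\left(I \right)} = \frac{I I + I}{3} = \frac{I^{2} + I}{3} = \frac{I + I^{2}}{3} = \frac{I}{3} + \frac{I^{2}}{3}$)
$q{\left(T \right)} = \frac{1}{2 \left(\frac{110}{3} + T\right)}$ ($q{\left(T \right)} = \frac{1}{2 \left(T + \frac{1}{3} \cdot 10 \left(1 + 10\right)\right)} = \frac{1}{2 \left(T + \frac{1}{3} \cdot 10 \cdot 11\right)} = \frac{1}{2 \left(T + \frac{110}{3}\right)} = \frac{1}{2 \left(\frac{110}{3} + T\right)}$)
$\frac{1}{q{\left(r{\left(-12,9 \right)} \right)}} = \frac{1}{\frac{3}{2} \frac{1}{110 + 3 \left(- \frac{1}{10}\right)}} = \frac{1}{\frac{3}{2} \frac{1}{110 - \frac{3}{10}}} = \frac{1}{\frac{3}{2} \frac{1}{\frac{1097}{10}}} = \frac{1}{\frac{3}{2} \cdot \frac{10}{1097}} = \frac{1}{\frac{15}{1097}} = \frac{1097}{15}$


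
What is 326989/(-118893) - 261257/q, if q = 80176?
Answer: -57278298565/9532365168 ≈ -6.0088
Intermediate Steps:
326989/(-118893) - 261257/q = 326989/(-118893) - 261257/80176 = 326989*(-1/118893) - 261257*1/80176 = -326989/118893 - 261257/80176 = -57278298565/9532365168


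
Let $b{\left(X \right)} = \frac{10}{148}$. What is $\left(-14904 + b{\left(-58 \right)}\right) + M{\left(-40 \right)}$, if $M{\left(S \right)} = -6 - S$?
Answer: $- \frac{1100375}{74} \approx -14870.0$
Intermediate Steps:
$b{\left(X \right)} = \frac{5}{74}$ ($b{\left(X \right)} = 10 \cdot \frac{1}{148} = \frac{5}{74}$)
$\left(-14904 + b{\left(-58 \right)}\right) + M{\left(-40 \right)} = \left(-14904 + \frac{5}{74}\right) - -34 = - \frac{1102891}{74} + \left(-6 + 40\right) = - \frac{1102891}{74} + 34 = - \frac{1100375}{74}$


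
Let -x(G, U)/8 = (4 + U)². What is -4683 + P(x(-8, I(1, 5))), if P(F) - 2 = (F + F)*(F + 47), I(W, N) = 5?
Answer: 774215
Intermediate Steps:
x(G, U) = -8*(4 + U)²
P(F) = 2 + 2*F*(47 + F) (P(F) = 2 + (F + F)*(F + 47) = 2 + (2*F)*(47 + F) = 2 + 2*F*(47 + F))
-4683 + P(x(-8, I(1, 5))) = -4683 + (2 + 2*(-8*(4 + 5)²)² + 94*(-8*(4 + 5)²)) = -4683 + (2 + 2*(-8*9²)² + 94*(-8*9²)) = -4683 + (2 + 2*(-8*81)² + 94*(-8*81)) = -4683 + (2 + 2*(-648)² + 94*(-648)) = -4683 + (2 + 2*419904 - 60912) = -4683 + (2 + 839808 - 60912) = -4683 + 778898 = 774215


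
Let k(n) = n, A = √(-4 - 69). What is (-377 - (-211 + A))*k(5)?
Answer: -830 - 5*I*√73 ≈ -830.0 - 42.72*I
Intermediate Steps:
A = I*√73 (A = √(-73) = I*√73 ≈ 8.544*I)
(-377 - (-211 + A))*k(5) = (-377 - (-211 + I*√73))*5 = (-377 + (211 - I*√73))*5 = (-166 - I*√73)*5 = -830 - 5*I*√73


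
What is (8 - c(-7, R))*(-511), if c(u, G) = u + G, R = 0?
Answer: -7665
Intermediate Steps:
c(u, G) = G + u
(8 - c(-7, R))*(-511) = (8 - (0 - 7))*(-511) = (8 - 1*(-7))*(-511) = (8 + 7)*(-511) = 15*(-511) = -7665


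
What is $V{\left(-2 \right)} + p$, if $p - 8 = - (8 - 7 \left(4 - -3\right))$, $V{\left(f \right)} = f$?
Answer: $47$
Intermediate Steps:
$p = 49$ ($p = 8 - \left(8 - 7 \left(4 - -3\right)\right) = 8 - \left(8 - 7 \left(4 + 3\right)\right) = 8 - \left(8 - 49\right) = 8 - -41 = 8 + 41 = 49$)
$V{\left(-2 \right)} + p = -2 + 49 = 47$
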